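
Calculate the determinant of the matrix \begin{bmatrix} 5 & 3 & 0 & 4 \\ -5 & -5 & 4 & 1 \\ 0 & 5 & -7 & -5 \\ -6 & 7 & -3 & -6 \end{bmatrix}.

606

Expand along row 1 (it has 1 zero):
  + (5) · M_11   where M_11 = det([-5 4 1; 5 -7 -5; 7 -3 -6]) = -121
  − (3) · M_12   where M_12 = det([-5 4 1; 0 -7 -5; -6 -3 -6]) = -57
  − (4) · M_14   where M_14 = det([-5 -5 4; 0 5 -7; -6 7 -3]) = -260
det = (+1)·(5)·(-121) + (-1)·(3)·(-57) + (-1)·(4)·(-260) = 606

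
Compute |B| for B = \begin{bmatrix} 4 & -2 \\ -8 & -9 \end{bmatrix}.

-52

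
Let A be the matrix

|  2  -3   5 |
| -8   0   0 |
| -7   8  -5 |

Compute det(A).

Expand along row 2:
  − (-8) · |-3 5; 8 -5| = −(-8)·(15 − 40) = -200

det(A) = -200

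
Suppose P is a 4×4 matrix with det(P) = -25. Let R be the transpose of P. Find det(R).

det(Pᵀ) = det(P).
det(R) = (1)·(-25) = -25

-25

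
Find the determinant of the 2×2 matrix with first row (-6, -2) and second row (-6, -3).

det = (-6)·(-3) − (-2)·(-6) = 18 − 12 = 6

The determinant is 6.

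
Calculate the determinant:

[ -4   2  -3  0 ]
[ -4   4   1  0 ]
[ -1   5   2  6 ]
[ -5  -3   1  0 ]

756

Expand along column 4 (it has 3 zeros):
  − (6) · M_34   where M_34 = det([-4 2 -3; -4 4 1; -5 -3 1]) = -126
det = (-1)·(6)·(-126) = 756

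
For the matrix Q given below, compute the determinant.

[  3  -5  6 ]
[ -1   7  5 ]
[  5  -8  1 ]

Expand along column 1:
  + 3 · |7 5; -8 1| = 3·(7 − (-40)) = 141
  − (-1) · |-5 6; -8 1| = −(-1)·(-5 − (-48)) = 43
  + 5 · |-5 6; 7 5| = 5·(-25 − 42) = -335
Sum: (141) + (43) + (-335) = -151

-151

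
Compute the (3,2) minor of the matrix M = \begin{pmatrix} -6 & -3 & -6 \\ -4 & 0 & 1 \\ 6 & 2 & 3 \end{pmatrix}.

The minor is -30.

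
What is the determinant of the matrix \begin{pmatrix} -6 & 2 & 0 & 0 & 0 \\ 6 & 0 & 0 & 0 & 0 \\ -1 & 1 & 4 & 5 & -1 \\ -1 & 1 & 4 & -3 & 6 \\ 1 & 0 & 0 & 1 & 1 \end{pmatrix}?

720

The matrix is block lower-triangular with a 2×2 block and a 3×3 block on the diagonal, so its determinant equals the product of the determinants of the diagonal blocks.
det of the 2×2 block = -12
det of the 3×3 block = -60
det = (-12)·(-60) = 720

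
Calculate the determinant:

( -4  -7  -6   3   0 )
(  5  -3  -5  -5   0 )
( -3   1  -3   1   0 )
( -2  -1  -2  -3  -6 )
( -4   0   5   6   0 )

-1356

Expand along column 5 (it has 4 zeros):
  − (-6) · M_45   where M_45 = det([-4 -7 -6 3; 5 -3 -5 -5; -3 1 -3 1; -4 0 5 6]) = -226
det = (-1)·(-6)·(-226) = -1356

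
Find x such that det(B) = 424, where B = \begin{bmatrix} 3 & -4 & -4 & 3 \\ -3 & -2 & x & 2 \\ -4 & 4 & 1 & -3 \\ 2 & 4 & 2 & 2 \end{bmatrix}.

Expanding along the row containing x, det(B) is linear in x: det(B) = (20)·x + (344).
Set (20)·x + (344) = 424  ⇒  (20)·x = 80  ⇒  x = 4.

4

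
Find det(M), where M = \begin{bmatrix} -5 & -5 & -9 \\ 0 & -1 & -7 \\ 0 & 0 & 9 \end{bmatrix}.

45

M is upper triangular, so det(M) is the product of the diagonal entries:
det = (-5) · (-1) · (9) = 45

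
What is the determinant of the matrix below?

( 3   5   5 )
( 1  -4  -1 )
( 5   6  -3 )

174

Expand along column 1:
  + 3 · |-4 -1; 6 -3| = 3·(12 − (-6)) = 54
  − 1 · |5 5; 6 -3| = −1·(-15 − 30) = 45
  + 5 · |5 5; -4 -1| = 5·(-5 − (-20)) = 75
Sum: (54) + (45) + (75) = 174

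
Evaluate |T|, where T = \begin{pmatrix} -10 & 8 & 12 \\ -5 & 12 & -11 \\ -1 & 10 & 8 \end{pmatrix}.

Expand along column 1:
  + (-10) · |12 -11; 10 8| = (-10)·(96 − (-110)) = -2060
  − (-5) · |8 12; 10 8| = −(-5)·(64 − 120) = -280
  + (-1) · |8 12; 12 -11| = (-1)·(-88 − 144) = 232
Sum: (-2060) + (-280) + (232) = -2108

|T| = -2108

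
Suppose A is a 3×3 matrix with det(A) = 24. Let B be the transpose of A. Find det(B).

24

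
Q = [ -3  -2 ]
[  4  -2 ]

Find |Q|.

det(Q) = (-3)·(-2) − (-2)·4 = 6 − (-8) = 14

det(Q) = 14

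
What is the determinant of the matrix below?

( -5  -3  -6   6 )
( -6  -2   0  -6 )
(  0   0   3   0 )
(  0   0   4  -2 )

The determinant is 48.

The matrix is block upper-triangular with a 2×2 block and a 2×2 block on the diagonal, so its determinant equals the product of the determinants of the diagonal blocks.
det of the 2×2 block = -8
det of the 2×2 block = -6
det = (-8)·(-6) = 48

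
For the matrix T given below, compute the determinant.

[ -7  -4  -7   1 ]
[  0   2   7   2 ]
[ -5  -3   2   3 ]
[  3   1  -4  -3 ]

Expand along row 2 (it has 1 zero):
  + (2) · M_22   where M_22 = det([-7 -7 1; -5 2 3; 3 -4 -3]) = 14
  − (7) · M_23   where M_23 = det([-7 -4 1; -5 -3 3; 3 1 -3]) = -14
  + (2) · M_24   where M_24 = det([-7 -4 -7; -5 -3 2; 3 1 -4]) = -42
det = (+1)·(2)·(14) + (-1)·(7)·(-14) + (+1)·(2)·(-42) = 42

42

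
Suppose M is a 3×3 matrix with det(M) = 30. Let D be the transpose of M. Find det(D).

det(D) = 30

det(Mᵀ) = det(M).
det(D) = (1)·(30) = 30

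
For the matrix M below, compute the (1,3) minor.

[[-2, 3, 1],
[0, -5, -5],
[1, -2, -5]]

5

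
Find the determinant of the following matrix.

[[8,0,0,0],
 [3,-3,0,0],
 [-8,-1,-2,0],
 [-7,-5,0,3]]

The determinant is 144.

The matrix is lower triangular, so the determinant is the product of the diagonal entries:
det = (8) · (-3) · (-2) · (3) = 144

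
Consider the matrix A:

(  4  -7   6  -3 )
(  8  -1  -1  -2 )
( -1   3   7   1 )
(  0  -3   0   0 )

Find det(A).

Expand along row 4 (it has 3 zeros):
  + (-3) · M_42   where M_42 = det([4 6 -3; 8 -1 -2; -1 7 1]) = -149
det = (+1)·(-3)·(-149) = 447

|A| = 447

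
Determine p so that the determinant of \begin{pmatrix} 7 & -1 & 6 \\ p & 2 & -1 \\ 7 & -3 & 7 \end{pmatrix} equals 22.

p = -2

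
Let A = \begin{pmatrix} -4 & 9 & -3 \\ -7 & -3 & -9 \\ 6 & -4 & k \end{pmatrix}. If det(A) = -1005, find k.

-7

Expanding along the row containing k, det(A) is linear in k: det(A) = (75)·k + (-480).
Set (75)·k + (-480) = -1005  ⇒  (75)·k = -525  ⇒  k = -7.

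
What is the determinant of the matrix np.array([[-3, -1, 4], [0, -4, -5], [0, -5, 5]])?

Expand along column 1:
  + (-3) · |-4 -5; -5 5| = (-3)·(-20 − 25) = 135

135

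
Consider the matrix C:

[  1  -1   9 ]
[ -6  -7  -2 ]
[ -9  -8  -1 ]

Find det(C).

Expand along column 1:
  + 1 · |-7 -2; -8 -1| = 1·(7 − 16) = -9
  − (-6) · |-1 9; -8 -1| = −(-6)·(1 − (-72)) = 438
  + (-9) · |-1 9; -7 -2| = (-9)·(2 − (-63)) = -585
Sum: (-9) + (438) + (-585) = -156

|C| = -156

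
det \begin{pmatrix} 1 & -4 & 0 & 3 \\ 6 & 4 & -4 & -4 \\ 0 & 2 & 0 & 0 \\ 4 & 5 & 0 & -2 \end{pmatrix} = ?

-112

Expand along row 3 (it has 3 zeros):
  − (2) · M_32   where M_32 = det([1 0 3; 6 -4 -4; 4 0 -2]) = 56
det = (-1)·(2)·(56) = -112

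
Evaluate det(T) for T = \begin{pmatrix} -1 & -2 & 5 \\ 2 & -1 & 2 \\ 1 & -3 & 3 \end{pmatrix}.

Expand along column 1:
  + (-1) · |-1 2; -3 3| = (-1)·(-3 − (-6)) = -3
  − 2 · |-2 5; -3 3| = −2·(-6 − (-15)) = -18
  + 1 · |-2 5; -1 2| = 1·(-4 − (-5)) = 1
Sum: (-3) + (-18) + (1) = -20

-20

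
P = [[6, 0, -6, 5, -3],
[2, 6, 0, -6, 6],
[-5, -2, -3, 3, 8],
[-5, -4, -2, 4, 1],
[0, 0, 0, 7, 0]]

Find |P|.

Expand along row 5 (it has 4 zeros):
  − (7) · M_54   where M_54 = det([6 0 -6 -3; 2 6 0 6; -5 -2 -3 8; -5 -4 -2 1]) = 762
det = (-1)·(7)·(762) = -5334

The determinant is -5334.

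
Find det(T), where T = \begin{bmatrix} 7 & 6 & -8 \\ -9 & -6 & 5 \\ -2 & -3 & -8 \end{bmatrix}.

det(T) = -171

Expand along row 1:
  + 7 · |-6 5; -3 -8| = 7·(48 − (-15)) = 441
  − 6 · |-9 5; -2 -8| = −6·(72 − (-10)) = -492
  + (-8) · |-9 -6; -2 -3| = (-8)·(27 − 12) = -120
Sum: (441) + (-492) + (-120) = -171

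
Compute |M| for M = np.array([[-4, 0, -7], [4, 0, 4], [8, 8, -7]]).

-96

Expand along column 2:
  − 8 · |-4 -7; 4 4| = −8·(-16 − (-28)) = -96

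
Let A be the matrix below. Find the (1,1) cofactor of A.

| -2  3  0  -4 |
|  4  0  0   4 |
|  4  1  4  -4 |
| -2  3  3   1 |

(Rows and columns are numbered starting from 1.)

-36

Delete row 1 and column 1; the remaining 3×3 submatrix is [0 0 4; 1 4 -4; 3 3 1].
Its determinant is -36.
The cofactor carries sign (−1)^(1+1) = +1, so C_{1,1} = +(-36) = -36.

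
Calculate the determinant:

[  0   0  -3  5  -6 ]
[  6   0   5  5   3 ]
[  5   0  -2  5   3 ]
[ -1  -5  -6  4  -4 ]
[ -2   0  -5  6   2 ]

Expand along column 2 (it has 4 zeros):
  + (-5) · M_42   where M_42 = det([0 -3 5 -6; 6 5 5 3; 5 -2 5 3; -2 -5 6 2]) = -2131
det = (+1)·(-5)·(-2131) = 10655

10655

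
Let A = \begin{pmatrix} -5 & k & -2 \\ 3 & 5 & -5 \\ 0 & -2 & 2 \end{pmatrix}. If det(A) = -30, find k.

Expanding along the column containing k, det(A) is linear in k: det(A) = (-6)·k + (12).
Set (-6)·k + (12) = -30  ⇒  (-6)·k = -42  ⇒  k = 7.

k = 7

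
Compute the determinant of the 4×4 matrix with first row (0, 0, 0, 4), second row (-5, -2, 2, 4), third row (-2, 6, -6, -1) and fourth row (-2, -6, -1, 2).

-952

Expand along row 1 (it has 3 zeros):
  − (4) · M_14   where M_14 = det([-5 -2 2; -2 6 -6; -2 -6 -1]) = 238
det = (-1)·(4)·(238) = -952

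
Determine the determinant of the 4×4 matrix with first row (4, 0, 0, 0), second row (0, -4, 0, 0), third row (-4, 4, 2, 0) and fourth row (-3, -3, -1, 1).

-32

The matrix is lower triangular, so the determinant is the product of the diagonal entries:
det = (4) · (-4) · (2) · (1) = -32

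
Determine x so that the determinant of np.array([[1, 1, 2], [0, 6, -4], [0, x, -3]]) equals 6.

Expanding along the column containing x, det(A) is linear in x: det(A) = (4)·x + (-18).
Set (4)·x + (-18) = 6  ⇒  (4)·x = 24  ⇒  x = 6.

x = 6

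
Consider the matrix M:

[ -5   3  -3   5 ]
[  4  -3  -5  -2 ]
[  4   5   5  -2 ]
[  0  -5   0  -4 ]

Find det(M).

The determinant is 564.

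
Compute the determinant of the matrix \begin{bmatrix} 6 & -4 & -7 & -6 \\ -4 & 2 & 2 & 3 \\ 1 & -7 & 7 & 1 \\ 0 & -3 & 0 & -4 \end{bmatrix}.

Expand along row 4 (it has 2 zeros):
  + (-3) · M_42   where M_42 = det([6 -7 -6; -4 2 3; 1 7 1]) = 17
  + (-4) · M_44   where M_44 = det([6 -4 -7; -4 2 2; 1 -7 7]) = -134
det = (+1)·(-3)·(17) + (+1)·(-4)·(-134) = 485

485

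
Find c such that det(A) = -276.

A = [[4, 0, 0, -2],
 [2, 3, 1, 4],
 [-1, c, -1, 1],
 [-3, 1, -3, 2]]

5

Expanding along the column containing c, det(A) is linear in c: det(A) = (-62)·c + (34).
Set (-62)·c + (34) = -276  ⇒  (-62)·c = -310  ⇒  c = 5.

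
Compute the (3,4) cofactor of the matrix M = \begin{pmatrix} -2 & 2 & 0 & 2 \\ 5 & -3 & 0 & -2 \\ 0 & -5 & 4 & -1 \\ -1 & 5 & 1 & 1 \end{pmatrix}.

4

Delete row 3 and column 4; the remaining 3×3 submatrix is [-2 2 0; 5 -3 0; -1 5 1].
Its determinant is -4.
The cofactor carries sign (−1)^(3+4) = −1, so C_{3,4} = −(-4) = 4.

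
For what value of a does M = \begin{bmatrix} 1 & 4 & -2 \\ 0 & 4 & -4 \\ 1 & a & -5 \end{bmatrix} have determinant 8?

Expanding along the column containing a, det(M) is linear in a: det(M) = (4)·a + (-28).
Set (4)·a + (-28) = 8  ⇒  (4)·a = 36  ⇒  a = 9.

9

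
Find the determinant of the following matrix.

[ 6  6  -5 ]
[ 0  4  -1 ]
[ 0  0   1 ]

24

The matrix is upper triangular, so the determinant is the product of the diagonal entries:
det = (6) · (4) · (1) = 24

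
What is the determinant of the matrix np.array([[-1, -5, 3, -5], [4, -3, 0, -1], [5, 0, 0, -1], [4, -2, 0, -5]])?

Expand along column 3 (it has 3 zeros):
  + (3) · M_13   where M_13 = det([4 -3 -1; 5 0 -1; 4 -2 -5]) = -61
det = (+1)·(3)·(-61) = -183

-183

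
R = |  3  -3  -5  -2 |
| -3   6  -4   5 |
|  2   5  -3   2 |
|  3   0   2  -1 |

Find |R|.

Expand along row 4 (it has 1 zero):
  − (3) · M_41   where M_41 = det([-3 -5 -2; 6 -4 5; 5 -3 2]) = -90
  − (2) · M_43   where M_43 = det([3 -3 -2; -3 6 5; 2 5 2]) = -33
  + (-1) · M_44   where M_44 = det([3 -3 -5; -3 6 -4; 2 5 -3]) = 192
det = (-1)·(3)·(-90) + (-1)·(2)·(-33) + (+1)·(-1)·(192) = 144

The determinant is 144.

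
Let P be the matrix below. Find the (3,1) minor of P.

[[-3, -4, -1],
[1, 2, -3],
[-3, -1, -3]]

Delete row 3 and column 1; the remaining 2×2 submatrix is [-4 -1; 2 -3].
Its determinant is (-4)·(-3) − (-1)·2 = 14.

14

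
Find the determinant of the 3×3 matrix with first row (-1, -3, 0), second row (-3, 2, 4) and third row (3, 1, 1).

Expand along column 3:
  − 4 · |-1 -3; 3 1| = −4·(-1 − (-9)) = -32
  + 1 · |-1 -3; -3 2| = 1·(-2 − 9) = -11
Sum: (-32) + (-11) = -43

-43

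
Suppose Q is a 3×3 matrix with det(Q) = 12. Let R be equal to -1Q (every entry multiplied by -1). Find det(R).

For a 3×3 matrix, det(-1Q) = (-1)^3·det(Q) = -1·det(Q).
det(R) = (-1)·(12) = -12

|R| = -12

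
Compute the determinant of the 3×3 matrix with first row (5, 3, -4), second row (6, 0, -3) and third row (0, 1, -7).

The determinant is 117.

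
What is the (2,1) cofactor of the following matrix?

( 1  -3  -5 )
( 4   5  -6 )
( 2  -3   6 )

33

Delete row 2 and column 1; the remaining 2×2 submatrix is [-3 -5; -3 6].
Its determinant is (-3)·6 − (-5)·(-3) = -33.
The cofactor carries sign (−1)^(2+1) = −1, so C_{2,1} = −(-33) = 33.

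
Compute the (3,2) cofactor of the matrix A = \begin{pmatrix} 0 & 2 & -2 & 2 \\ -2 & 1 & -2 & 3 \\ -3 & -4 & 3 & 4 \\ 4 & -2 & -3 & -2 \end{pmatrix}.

Delete row 3 and column 2; the remaining 3×3 submatrix is [0 -2 2; -2 -2 3; 4 -3 -2].
Its determinant is 12.
The cofactor carries sign (−1)^(3+2) = −1, so C_{3,2} = −(12) = -12.

The cofactor is -12.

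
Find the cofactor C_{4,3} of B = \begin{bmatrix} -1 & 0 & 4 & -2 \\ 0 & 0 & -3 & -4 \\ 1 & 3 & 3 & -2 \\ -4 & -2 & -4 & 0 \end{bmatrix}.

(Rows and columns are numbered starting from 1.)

12

Delete row 4 and column 3; the remaining 3×3 submatrix is [-1 0 -2; 0 0 -4; 1 3 -2].
Its determinant is -12.
The cofactor carries sign (−1)^(4+3) = −1, so C_{4,3} = −(-12) = 12.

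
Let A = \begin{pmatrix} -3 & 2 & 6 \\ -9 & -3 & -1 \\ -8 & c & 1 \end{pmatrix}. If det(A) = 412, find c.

c = -9

Expanding along the column containing c, det(A) is linear in c: det(A) = (-57)·c + (-101).
Set (-57)·c + (-101) = 412  ⇒  (-57)·c = 513  ⇒  c = -9.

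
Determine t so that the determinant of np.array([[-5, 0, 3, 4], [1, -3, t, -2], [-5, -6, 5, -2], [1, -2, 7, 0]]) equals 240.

t = 2

Expanding along the row containing t, det(A) is linear in t: det(A) = (-84)·t + (408).
Set (-84)·t + (408) = 240  ⇒  (-84)·t = -168  ⇒  t = 2.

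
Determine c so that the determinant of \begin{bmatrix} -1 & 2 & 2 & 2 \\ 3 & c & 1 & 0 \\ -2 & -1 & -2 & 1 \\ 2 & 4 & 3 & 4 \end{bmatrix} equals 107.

c = 5

Expanding along the column containing c, det(M) is linear in c: det(M) = (27)·c + (-28).
Set (27)·c + (-28) = 107  ⇒  (27)·c = 135  ⇒  c = 5.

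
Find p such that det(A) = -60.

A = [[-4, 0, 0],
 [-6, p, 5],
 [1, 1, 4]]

Expanding along the row containing p, det(A) is linear in p: det(A) = (-16)·p + (20).
Set (-16)·p + (20) = -60  ⇒  (-16)·p = -80  ⇒  p = 5.

p = 5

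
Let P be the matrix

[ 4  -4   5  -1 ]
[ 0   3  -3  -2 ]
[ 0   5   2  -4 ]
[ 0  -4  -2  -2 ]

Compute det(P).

Expand along column 1 (it has 3 zeros):
  + (4) · M_11   where M_11 = det([3 -3 -2; 5 2 -4; -4 -2 -2]) = -110
det = (+1)·(4)·(-110) = -440

The determinant is -440.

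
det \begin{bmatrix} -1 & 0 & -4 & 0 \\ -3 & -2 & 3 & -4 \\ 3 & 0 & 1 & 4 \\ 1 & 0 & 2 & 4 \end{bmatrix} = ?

Expand along column 2 (it has 3 zeros):
  + (-2) · M_22   where M_22 = det([-1 -4 0; 3 1 4; 1 2 4]) = 36
det = (+1)·(-2)·(36) = -72

-72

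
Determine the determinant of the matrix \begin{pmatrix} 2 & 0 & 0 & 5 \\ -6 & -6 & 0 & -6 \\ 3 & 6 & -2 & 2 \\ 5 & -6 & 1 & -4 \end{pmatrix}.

Expand along row 1 (it has 2 zeros):
  + (2) · M_11   where M_11 = det([-6 0 -6; 6 -2 2; -6 1 -4]) = 0
  − (5) · M_14   where M_14 = det([-6 -6 0; 3 6 -2; 5 -6 1]) = 114
det = (+1)·(2)·(0) + (-1)·(5)·(114) = -570

-570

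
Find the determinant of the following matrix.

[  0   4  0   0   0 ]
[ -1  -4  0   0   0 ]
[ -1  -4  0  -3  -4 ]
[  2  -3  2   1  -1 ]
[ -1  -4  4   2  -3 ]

-24

The matrix is block lower-triangular with a 2×2 block and a 3×3 block on the diagonal, so its determinant equals the product of the determinants of the diagonal blocks.
det of the 2×2 block = 4
det of the 3×3 block = -6
det = (4)·(-6) = -24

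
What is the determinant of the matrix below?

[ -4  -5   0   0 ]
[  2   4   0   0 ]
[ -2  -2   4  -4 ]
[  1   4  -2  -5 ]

The matrix is block lower-triangular with a 2×2 block and a 2×2 block on the diagonal, so its determinant equals the product of the determinants of the diagonal blocks.
det of the 2×2 block = -6
det of the 2×2 block = -28
det = (-6)·(-28) = 168

The determinant is 168.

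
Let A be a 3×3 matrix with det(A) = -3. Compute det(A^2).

9

det(A^2) = (det A)^2 = (-3)^2 = 9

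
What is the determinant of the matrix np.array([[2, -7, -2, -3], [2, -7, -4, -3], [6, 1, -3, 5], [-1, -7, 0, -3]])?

Expand along row 4 (it has 1 zero):
  − (-1) · M_41   where M_41 = det([-7 -2 -3; -7 -4 -3; 1 -3 5]) = 64
  + (-7) · M_42   where M_42 = det([2 -2 -3; 2 -4 -3; 6 -3 5]) = -56
  + (-3) · M_44   where M_44 = det([2 -7 -2; 2 -7 -4; 6 1 -3]) = 88
det = (-1)·(-1)·(64) + (+1)·(-7)·(-56) + (+1)·(-3)·(88) = 192

192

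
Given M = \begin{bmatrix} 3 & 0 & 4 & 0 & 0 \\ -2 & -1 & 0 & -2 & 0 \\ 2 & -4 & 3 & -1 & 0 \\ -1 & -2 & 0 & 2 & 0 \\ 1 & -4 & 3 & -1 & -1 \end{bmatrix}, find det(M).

-102

Expand along column 5 (it has 4 zeros):
  + (-1) · M_55   where M_55 = det([3 0 4 0; -2 -1 0 -2; 2 -4 3 -1; -1 -2 0 2]) = 102
det = (+1)·(-1)·(102) = -102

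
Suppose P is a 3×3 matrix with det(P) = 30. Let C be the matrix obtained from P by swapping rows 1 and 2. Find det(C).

The determinant is -30.

Swapping two rows multiplies the determinant by −1.
det(C) = (-1)·(30) = -30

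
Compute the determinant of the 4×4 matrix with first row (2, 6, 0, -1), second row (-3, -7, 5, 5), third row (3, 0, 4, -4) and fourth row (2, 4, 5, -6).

The determinant is -689.

Expand along row 1 (it has 1 zero):
  + (2) · M_11   where M_11 = det([-7 5 5; 0 4 -4; 4 5 -6]) = -132
  − (6) · M_12   where M_12 = det([-3 5 5; 3 4 -4; 2 5 -6]) = 97
  − (-1) · M_14   where M_14 = det([-3 -7 5; 3 0 4; 2 4 5]) = 157
det = (+1)·(2)·(-132) + (-1)·(6)·(97) + (-1)·(-1)·(157) = -689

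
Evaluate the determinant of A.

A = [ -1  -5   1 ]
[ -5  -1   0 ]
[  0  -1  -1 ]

Expand along row 2:
  − (-5) · |-5 1; -1 -1| = −(-5)·(5 − (-1)) = 30
  + (-1) · |-1 1; 0 -1| = (-1)·(1 − 0) = -1
Sum: (30) + (-1) = 29

29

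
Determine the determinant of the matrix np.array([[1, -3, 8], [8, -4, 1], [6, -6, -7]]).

-344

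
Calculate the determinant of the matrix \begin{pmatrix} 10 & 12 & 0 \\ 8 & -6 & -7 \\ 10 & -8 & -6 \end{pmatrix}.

-464

Expand along column 3:
  − (-7) · |10 12; 10 -8| = −(-7)·(-80 − 120) = -1400
  + (-6) · |10 12; 8 -6| = (-6)·(-60 − 96) = 936
Sum: (-1400) + (936) = -464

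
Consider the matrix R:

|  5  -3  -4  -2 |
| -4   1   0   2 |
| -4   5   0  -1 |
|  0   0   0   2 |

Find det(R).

Expand along row 4 (it has 3 zeros):
  + (2) · M_44   where M_44 = det([5 -3 -4; -4 1 0; -4 5 0]) = 64
det = (+1)·(2)·(64) = 128

det(R) = 128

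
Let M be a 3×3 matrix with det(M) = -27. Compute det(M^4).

531441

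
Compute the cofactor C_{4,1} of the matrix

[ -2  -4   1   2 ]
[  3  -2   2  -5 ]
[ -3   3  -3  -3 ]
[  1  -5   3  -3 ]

Delete row 4 and column 1; the remaining 3×3 submatrix is [-4 1 2; -2 2 -5; 3 -3 -3].
Its determinant is 63.
The cofactor carries sign (−1)^(4+1) = −1, so C_{4,1} = −(63) = -63.

-63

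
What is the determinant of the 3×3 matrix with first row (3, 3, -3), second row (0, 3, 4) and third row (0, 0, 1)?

9

The matrix is upper triangular, so the determinant is the product of the diagonal entries:
det = (3) · (3) · (1) = 9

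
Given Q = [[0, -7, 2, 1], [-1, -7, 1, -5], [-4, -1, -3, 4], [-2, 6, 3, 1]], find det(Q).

1240

Expand along row 1 (it has 1 zero):
  − (-7) · M_12   where M_12 = det([-1 1 -5; -4 -3 4; -2 3 1]) = 101
  + (2) · M_13   where M_13 = det([-1 -7 -5; -4 -1 4; -2 6 1]) = 183
  − (1) · M_14   where M_14 = det([-1 -7 1; -4 -1 -3; -2 6 3]) = -167
det = (-1)·(-7)·(101) + (+1)·(2)·(183) + (-1)·(1)·(-167) = 1240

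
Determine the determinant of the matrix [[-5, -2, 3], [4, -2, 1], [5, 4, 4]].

The determinant is 160.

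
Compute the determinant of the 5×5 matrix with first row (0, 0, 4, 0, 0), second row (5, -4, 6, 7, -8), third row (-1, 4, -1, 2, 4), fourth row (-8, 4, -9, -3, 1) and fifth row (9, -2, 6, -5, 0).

-7576

Expand along row 1 (it has 4 zeros):
  + (4) · M_13   where M_13 = det([5 -4 7 -8; -1 4 2 4; -8 4 -3 1; 9 -2 -5 0]) = -1894
det = (+1)·(4)·(-1894) = -7576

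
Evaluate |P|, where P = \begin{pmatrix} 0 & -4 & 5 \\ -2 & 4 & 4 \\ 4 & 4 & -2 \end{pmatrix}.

Expand along column 1:
  − (-2) · |-4 5; 4 -2| = −(-2)·(8 − 20) = -24
  + 4 · |-4 5; 4 4| = 4·(-16 − 20) = -144
Sum: (-24) + (-144) = -168

|P| = -168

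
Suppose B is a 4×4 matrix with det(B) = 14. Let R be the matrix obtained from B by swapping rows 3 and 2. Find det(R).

Swapping two rows multiplies the determinant by −1.
det(R) = (-1)·(14) = -14

The determinant is -14.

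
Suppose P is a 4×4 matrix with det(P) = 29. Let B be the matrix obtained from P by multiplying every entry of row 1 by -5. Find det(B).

Scaling one row by -5 multiplies the determinant by -5.
det(B) = (-5)·(29) = -145

|B| = -145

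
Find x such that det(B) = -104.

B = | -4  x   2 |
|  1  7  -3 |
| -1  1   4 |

x = -4

Expanding along the row containing x, det(B) is linear in x: det(B) = (-1)·x + (-108).
Set (-1)·x + (-108) = -104  ⇒  (-1)·x = 4  ⇒  x = -4.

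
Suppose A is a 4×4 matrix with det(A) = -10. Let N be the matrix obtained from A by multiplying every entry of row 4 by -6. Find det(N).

Scaling one row by -6 multiplies the determinant by -6.
det(N) = (-6)·(-10) = 60

|N| = 60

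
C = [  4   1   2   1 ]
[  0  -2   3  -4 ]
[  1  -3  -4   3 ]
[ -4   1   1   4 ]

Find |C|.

The determinant is 519.

Expand along row 2 (it has 1 zero):
  + (-2) · M_22   where M_22 = det([4 2 1; 1 -4 3; -4 1 4]) = -123
  − (3) · M_23   where M_23 = det([4 1 1; 1 -3 3; -4 1 4]) = -87
  + (-4) · M_24   where M_24 = det([4 1 2; 1 -3 -4; -4 1 1]) = -3
det = (+1)·(-2)·(-123) + (-1)·(3)·(-87) + (+1)·(-4)·(-3) = 519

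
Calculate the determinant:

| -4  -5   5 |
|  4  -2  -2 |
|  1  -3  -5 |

Expand along row 1:
  + (-4) · |-2 -2; -3 -5| = (-4)·(10 − 6) = -16
  − (-5) · |4 -2; 1 -5| = −(-5)·(-20 − (-2)) = -90
  + 5 · |4 -2; 1 -3| = 5·(-12 − (-2)) = -50
Sum: (-16) + (-90) + (-50) = -156

-156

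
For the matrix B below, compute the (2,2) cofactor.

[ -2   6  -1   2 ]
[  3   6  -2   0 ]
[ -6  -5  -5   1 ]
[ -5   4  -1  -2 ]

Delete row 2 and column 2; the remaining 3×3 submatrix is [-2 -1 2; -6 -5 1; -5 -1 -2].
Its determinant is -43.
The cofactor carries sign (−1)^(2+2) = +1, so C_{2,2} = +(-43) = -43.

-43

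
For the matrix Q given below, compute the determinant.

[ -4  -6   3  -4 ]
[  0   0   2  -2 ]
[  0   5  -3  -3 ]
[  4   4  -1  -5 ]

Expand along row 2 (it has 2 zeros):
  − (2) · M_23   where M_23 = det([-4 -6 -4; 0 5 -3; 4 4 -5]) = 204
  + (-2) · M_24   where M_24 = det([-4 -6 3; 0 5 -3; 4 4 -1]) = -16
det = (-1)·(2)·(204) + (+1)·(-2)·(-16) = -376

-376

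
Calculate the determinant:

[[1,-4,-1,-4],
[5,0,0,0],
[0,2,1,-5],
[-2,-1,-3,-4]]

Expand along row 2 (it has 3 zeros):
  − (5) · M_21   where M_21 = det([-4 -1 -4; 2 1 -5; -1 -3 -4]) = 83
det = (-1)·(5)·(83) = -415

The determinant is -415.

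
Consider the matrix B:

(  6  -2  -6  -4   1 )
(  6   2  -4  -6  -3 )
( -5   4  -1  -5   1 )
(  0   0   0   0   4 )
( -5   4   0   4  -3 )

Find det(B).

Expand along row 4 (it has 4 zeros):
  − (4) · M_45   where M_45 = det([6 -2 -6 -4; 6 2 -4 -6; -5 4 -1 -5; -5 4 0 4]) = -1376
det = (-1)·(4)·(-1376) = 5504

|B| = 5504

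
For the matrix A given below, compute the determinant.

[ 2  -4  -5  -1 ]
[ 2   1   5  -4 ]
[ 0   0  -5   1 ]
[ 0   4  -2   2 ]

-120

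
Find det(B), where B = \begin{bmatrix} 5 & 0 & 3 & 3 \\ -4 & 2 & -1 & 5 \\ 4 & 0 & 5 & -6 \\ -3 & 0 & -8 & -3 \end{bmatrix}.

det(B) = -552

Expand along column 2 (it has 3 zeros):
  + (2) · M_22   where M_22 = det([5 3 3; 4 5 -6; -3 -8 -3]) = -276
det = (+1)·(2)·(-276) = -552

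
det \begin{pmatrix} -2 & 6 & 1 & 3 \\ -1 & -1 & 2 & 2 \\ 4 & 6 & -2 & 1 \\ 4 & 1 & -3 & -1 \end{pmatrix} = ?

The determinant is 71.

Expand along row 1:
  + (-2) · M_11   where M_11 = det([-1 2 2; 6 -2 1; 1 -3 -1]) = -23
  − (6) · M_12   where M_12 = det([-1 2 2; 4 -2 1; 4 -3 -1]) = 3
  + (1) · M_13   where M_13 = det([-1 -1 2; 4 6 1; 4 1 -1]) = -41
  − (3) · M_14   where M_14 = det([-1 -1 2; 4 6 -2; 4 1 -3]) = -28
det = (+1)·(-2)·(-23) + (-1)·(6)·(3) + (+1)·(1)·(-41) + (-1)·(3)·(-28) = 71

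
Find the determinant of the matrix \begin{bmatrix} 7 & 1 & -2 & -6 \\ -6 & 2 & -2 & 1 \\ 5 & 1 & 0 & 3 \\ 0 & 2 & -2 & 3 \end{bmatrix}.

120

Expand along row 3 (it has 1 zero):
  + (5) · M_31   where M_31 = det([1 -2 -6; 2 -2 1; 2 -2 3]) = 4
  − (1) · M_32   where M_32 = det([7 -2 -6; -6 -2 1; 0 -2 3]) = -136
  − (3) · M_34   where M_34 = det([7 1 -2; -6 2 -2; 0 2 -2]) = 12
det = (+1)·(5)·(4) + (-1)·(1)·(-136) + (-1)·(3)·(12) = 120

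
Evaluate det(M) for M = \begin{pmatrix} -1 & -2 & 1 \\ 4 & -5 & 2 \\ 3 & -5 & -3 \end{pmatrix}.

Expand along column 1:
  + (-1) · |-5 2; -5 -3| = (-1)·(15 − (-10)) = -25
  − 4 · |-2 1; -5 -3| = −4·(6 − (-5)) = -44
  + 3 · |-2 1; -5 2| = 3·(-4 − (-5)) = 3
Sum: (-25) + (-44) + (3) = -66

|M| = -66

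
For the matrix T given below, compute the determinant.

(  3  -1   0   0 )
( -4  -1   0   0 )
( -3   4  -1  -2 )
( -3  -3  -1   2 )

T is block lower-triangular with a 2×2 block and a 2×2 block on the diagonal, so its determinant equals the product of the determinants of the diagonal blocks.
det of the 2×2 block = -7
det of the 2×2 block = -4
det = (-7)·(-4) = 28

28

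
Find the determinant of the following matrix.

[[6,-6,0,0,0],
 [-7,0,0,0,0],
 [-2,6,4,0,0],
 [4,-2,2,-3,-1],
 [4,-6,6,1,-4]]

The matrix is block lower-triangular with a 2×2 block and a 3×3 block on the diagonal, so its determinant equals the product of the determinants of the diagonal blocks.
det of the 2×2 block = -42
det of the 3×3 block = 52
det = (-42)·(52) = -2184

The determinant is -2184.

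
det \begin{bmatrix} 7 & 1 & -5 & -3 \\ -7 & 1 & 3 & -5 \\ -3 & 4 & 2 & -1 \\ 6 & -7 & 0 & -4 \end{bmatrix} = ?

-1200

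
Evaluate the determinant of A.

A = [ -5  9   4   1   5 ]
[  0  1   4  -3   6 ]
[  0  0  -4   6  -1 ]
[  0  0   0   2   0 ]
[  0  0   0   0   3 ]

The determinant is 120.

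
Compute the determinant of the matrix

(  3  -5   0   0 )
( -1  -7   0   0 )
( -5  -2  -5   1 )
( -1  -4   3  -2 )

-182

The matrix is block lower-triangular with a 2×2 block and a 2×2 block on the diagonal, so its determinant equals the product of the determinants of the diagonal blocks.
det of the 2×2 block = -26
det of the 2×2 block = 7
det = (-26)·(7) = -182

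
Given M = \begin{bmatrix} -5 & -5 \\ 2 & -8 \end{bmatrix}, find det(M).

|M| = 50

det(M) = (-5)·(-8) − (-5)·2 = 40 − (-10) = 50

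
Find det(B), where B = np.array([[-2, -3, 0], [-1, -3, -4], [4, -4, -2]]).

|B| = 74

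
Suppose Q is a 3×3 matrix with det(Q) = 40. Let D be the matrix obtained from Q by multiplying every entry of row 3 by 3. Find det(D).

120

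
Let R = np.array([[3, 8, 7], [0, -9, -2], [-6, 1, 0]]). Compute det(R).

|R| = -276

Expand along column 1:
  + 3 · |-9 -2; 1 0| = 3·(0 − (-2)) = 6
  + (-6) · |8 7; -9 -2| = (-6)·(-16 − (-63)) = -282
Sum: (6) + (-282) = -276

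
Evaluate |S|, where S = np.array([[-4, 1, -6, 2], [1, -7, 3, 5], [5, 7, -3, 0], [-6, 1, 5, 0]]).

Expand along column 4 (it has 2 zeros):
  − (2) · M_14   where M_14 = det([1 -7 3; 5 7 -3; -6 1 5]) = 228
  + (5) · M_24   where M_24 = det([-4 1 -6; 5 7 -3; -6 1 5]) = -441
det = (-1)·(2)·(228) + (+1)·(5)·(-441) = -2661

det(S) = -2661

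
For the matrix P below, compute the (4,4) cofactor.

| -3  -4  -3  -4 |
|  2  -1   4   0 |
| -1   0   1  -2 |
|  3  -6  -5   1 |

Delete row 4 and column 4; the remaining 3×3 submatrix is [-3 -4 -3; 2 -1 4; -1 0 1].
Its determinant is 30.
The cofactor carries sign (−1)^(4+4) = +1, so C_{4,4} = +(30) = 30.

30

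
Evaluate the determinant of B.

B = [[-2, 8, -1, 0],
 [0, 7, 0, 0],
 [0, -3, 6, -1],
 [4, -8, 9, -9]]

|B| = 658

Expand along row 2 (it has 3 zeros):
  + (7) · M_22   where M_22 = det([-2 -1 0; 0 6 -1; 4 9 -9]) = 94
det = (+1)·(7)·(94) = 658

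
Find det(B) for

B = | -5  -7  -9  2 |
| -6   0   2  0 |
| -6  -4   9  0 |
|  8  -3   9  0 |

det(B) = -308

Expand along column 4 (it has 3 zeros):
  − (2) · M_14   where M_14 = det([-6 0 2; -6 -4 9; 8 -3 9]) = 154
det = (-1)·(2)·(154) = -308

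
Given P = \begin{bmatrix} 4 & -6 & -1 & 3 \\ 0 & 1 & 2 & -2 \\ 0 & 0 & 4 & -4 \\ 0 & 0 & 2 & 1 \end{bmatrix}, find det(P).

|P| = 48

P is block upper-triangular with a 2×2 block and a 2×2 block on the diagonal, so its determinant equals the product of the determinants of the diagonal blocks.
det of the 2×2 block = 4
det of the 2×2 block = 12
det = (4)·(12) = 48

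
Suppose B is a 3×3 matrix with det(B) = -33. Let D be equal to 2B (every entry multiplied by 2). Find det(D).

-264

For a 3×3 matrix, det(2B) = 2^3·det(B) = 8·det(B).
det(D) = (8)·(-33) = -264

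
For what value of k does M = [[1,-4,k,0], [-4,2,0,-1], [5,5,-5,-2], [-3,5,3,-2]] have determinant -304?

5

Expanding along the row containing k, det(M) is linear in k: det(M) = (-8)·k + (-264).
Set (-8)·k + (-264) = -304  ⇒  (-8)·k = -40  ⇒  k = 5.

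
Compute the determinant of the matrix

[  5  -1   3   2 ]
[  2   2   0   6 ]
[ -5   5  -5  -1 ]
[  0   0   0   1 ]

Expand along row 4 (it has 3 zeros):
  + (1) · M_44   where M_44 = det([5 -1 3; 2 2 0; -5 5 -5]) = 0
det = (+1)·(1)·(0) = 0

The determinant is 0.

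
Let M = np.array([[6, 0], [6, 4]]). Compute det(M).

|M| = 24

det(M) = 6·4 − 0·6 = 24 − 0 = 24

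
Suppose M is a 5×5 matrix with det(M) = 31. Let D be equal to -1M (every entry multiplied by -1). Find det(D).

The determinant is -31.

For a 5×5 matrix, det(-1M) = (-1)^5·det(M) = -1·det(M).
det(D) = (-1)·(31) = -31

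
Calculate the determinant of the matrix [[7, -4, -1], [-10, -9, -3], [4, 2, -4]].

Expand along column 1:
  + 7 · |-9 -3; 2 -4| = 7·(36 − (-6)) = 294
  − (-10) · |-4 -1; 2 -4| = −(-10)·(16 − (-2)) = 180
  + 4 · |-4 -1; -9 -3| = 4·(12 − 9) = 12
Sum: (294) + (180) + (12) = 486

The determinant is 486.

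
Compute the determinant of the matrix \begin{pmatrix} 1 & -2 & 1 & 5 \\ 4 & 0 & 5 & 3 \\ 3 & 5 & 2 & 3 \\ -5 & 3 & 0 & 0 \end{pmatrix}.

-727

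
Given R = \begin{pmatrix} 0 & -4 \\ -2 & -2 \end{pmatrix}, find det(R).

det(R) = 0·(-2) − (-4)·(-2) = 0 − 8 = -8

The determinant is -8.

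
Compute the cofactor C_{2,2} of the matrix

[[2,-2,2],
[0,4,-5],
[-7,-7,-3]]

8

Delete row 2 and column 2; the remaining 2×2 submatrix is [2 2; -7 -3].
Its determinant is 2·(-3) − 2·(-7) = 8.
The cofactor carries sign (−1)^(2+2) = +1, so C_{2,2} = +(8) = 8.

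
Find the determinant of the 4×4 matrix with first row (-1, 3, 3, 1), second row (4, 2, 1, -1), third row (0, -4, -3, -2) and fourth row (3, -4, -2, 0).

The determinant is -57.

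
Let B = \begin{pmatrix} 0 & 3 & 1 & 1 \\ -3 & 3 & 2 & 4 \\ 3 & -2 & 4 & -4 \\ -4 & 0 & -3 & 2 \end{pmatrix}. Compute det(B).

det(B) = -115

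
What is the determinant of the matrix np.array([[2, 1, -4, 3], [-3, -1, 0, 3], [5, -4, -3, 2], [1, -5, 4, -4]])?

Expand along row 2 (it has 1 zero):
  − (-3) · M_21   where M_21 = det([1 -4 3; -4 -3 2; -5 4 -4]) = 15
  + (-1) · M_22   where M_22 = det([2 -4 3; 5 -3 2; 1 4 -4]) = -11
  + (3) · M_24   where M_24 = det([2 1 -4; 5 -4 -3; 1 -5 4]) = -1
det = (-1)·(-3)·(15) + (+1)·(-1)·(-11) + (+1)·(3)·(-1) = 53

53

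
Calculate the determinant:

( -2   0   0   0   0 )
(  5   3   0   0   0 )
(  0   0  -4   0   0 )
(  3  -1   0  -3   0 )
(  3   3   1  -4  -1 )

The matrix is lower triangular, so the determinant is the product of the diagonal entries:
det = (-2) · (3) · (-4) · (-3) · (-1) = 72

72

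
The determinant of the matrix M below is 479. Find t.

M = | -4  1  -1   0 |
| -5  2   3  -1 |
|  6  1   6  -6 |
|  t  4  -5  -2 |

t = 7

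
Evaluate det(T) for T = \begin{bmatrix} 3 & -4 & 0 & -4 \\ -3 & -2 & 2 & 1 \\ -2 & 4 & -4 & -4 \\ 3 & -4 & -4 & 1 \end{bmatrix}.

Expand along row 1 (it has 1 zero):
  + (3) · M_11   where M_11 = det([-2 2 1; 4 -4 -4; -4 -4 1]) = 32
  − (-4) · M_12   where M_12 = det([-3 2 1; -2 -4 -4; 3 -4 1]) = 60
  − (-4) · M_14   where M_14 = det([-3 -2 2; -2 4 -4; 3 -4 -4]) = 128
det = (+1)·(3)·(32) + (-1)·(-4)·(60) + (-1)·(-4)·(128) = 848

848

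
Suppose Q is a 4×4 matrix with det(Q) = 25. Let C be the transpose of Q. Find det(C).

|C| = 25

det(Qᵀ) = det(Q).
det(C) = (1)·(25) = 25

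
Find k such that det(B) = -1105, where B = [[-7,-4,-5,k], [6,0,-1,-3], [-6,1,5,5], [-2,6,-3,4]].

Expanding along the column containing k, det(B) is linear in k: det(B) = (164)·k + (207).
Set (164)·k + (207) = -1105  ⇒  (164)·k = -1312  ⇒  k = -8.

k = -8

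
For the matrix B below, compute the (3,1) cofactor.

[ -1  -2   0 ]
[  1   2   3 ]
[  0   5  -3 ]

-6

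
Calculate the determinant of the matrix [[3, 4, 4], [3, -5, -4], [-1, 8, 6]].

26

Expand along column 1:
  + 3 · |-5 -4; 8 6| = 3·(-30 − (-32)) = 6
  − 3 · |4 4; 8 6| = −3·(24 − 32) = 24
  + (-1) · |4 4; -5 -4| = (-1)·(-16 − (-20)) = -4
Sum: (6) + (24) + (-4) = 26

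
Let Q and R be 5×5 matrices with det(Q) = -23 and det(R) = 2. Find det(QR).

-46

det(QR) = det(Q)·det(R) = (-23)·(2) = -46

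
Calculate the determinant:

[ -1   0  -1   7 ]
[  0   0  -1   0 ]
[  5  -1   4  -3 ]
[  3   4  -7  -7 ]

Expand along row 2 (it has 3 zeros):
  − (-1) · M_23   where M_23 = det([-1 0 7; 5 -1 -3; 3 4 -7]) = 142
det = (-1)·(-1)·(142) = 142

The determinant is 142.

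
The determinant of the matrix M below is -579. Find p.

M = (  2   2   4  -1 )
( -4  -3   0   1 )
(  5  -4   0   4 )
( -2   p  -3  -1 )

p = -6

Expanding along the column containing p, det(M) is linear in p: det(M) = (84)·p + (-75).
Set (84)·p + (-75) = -579  ⇒  (84)·p = -504  ⇒  p = -6.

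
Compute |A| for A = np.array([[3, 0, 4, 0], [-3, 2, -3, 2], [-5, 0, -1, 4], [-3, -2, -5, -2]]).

0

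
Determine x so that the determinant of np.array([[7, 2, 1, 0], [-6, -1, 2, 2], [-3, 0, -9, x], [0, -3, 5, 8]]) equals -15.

Expanding along the row containing x, det(A) is linear in x: det(A) = (-85)·x + (-780).
Set (-85)·x + (-780) = -15  ⇒  (-85)·x = 765  ⇒  x = -9.

x = -9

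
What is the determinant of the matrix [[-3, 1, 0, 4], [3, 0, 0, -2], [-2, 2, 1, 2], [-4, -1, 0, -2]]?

8

Expand along column 3 (it has 3 zeros):
  + (1) · M_33   where M_33 = det([-3 1 4; 3 0 -2; -4 -1 -2]) = 8
det = (+1)·(1)·(8) = 8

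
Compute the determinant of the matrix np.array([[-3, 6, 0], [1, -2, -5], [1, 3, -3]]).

Expand along column 3:
  − (-5) · |-3 6; 1 3| = −(-5)·(-9 − 6) = -75
  + (-3) · |-3 6; 1 -2| = (-3)·(6 − 6) = 0
Sum: (-75) + (0) = -75

-75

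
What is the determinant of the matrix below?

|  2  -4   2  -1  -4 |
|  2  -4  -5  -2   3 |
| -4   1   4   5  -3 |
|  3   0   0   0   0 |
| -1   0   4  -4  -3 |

Expand along row 4 (it has 4 zeros):
  − (3) · M_41   where M_41 = det([-4 2 -1 -4; -4 -5 -2 3; 1 4 5 -3; 0 4 -4 -3]) = 179
det = (-1)·(3)·(179) = -537

The determinant is -537.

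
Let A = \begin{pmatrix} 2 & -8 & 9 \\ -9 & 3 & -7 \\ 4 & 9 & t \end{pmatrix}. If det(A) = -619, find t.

2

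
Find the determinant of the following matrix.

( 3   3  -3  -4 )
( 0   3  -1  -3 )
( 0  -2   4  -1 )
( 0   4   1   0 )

183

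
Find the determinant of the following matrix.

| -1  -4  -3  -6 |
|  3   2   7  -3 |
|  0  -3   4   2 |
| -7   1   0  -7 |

-2453

Expand along row 3 (it has 1 zero):
  − (-3) · M_32   where M_32 = det([-1 -3 -6; 3 7 -3; -7 0 -7]) = -371
  + (4) · M_33   where M_33 = det([-1 -4 -6; 3 2 -3; -7 1 -7]) = -259
  − (2) · M_34   where M_34 = det([-1 -4 -3; 3 2 7; -7 1 0]) = 152
det = (-1)·(-3)·(-371) + (+1)·(4)·(-259) + (-1)·(2)·(152) = -2453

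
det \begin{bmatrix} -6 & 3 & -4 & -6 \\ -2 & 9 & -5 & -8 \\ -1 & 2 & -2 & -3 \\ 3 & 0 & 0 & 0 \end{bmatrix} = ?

Expand along row 4 (it has 3 zeros):
  − (3) · M_41   where M_41 = det([3 -4 -6; 9 -5 -8; 2 -2 -3]) = 1
det = (-1)·(3)·(1) = -3

-3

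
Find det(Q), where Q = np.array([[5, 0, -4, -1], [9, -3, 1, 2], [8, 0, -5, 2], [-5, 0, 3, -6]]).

Expand along column 2 (it has 3 zeros):
  + (-3) · M_22   where M_22 = det([5 -4 -1; 8 -5 2; -5 3 -6]) = -31
det = (+1)·(-3)·(-31) = 93

The determinant is 93.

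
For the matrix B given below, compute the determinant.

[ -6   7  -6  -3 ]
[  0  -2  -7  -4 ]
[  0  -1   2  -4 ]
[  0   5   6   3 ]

Expand along column 1 (it has 3 zeros):
  + (-6) · M_11   where M_11 = det([-2 -7 -4; -1 2 -4; 5 6 3]) = 123
det = (+1)·(-6)·(123) = -738

det(B) = -738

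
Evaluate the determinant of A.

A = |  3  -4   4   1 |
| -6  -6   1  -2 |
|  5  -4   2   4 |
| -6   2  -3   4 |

Expand along row 1:
  + (3) · M_11   where M_11 = det([-6 1 -2; -4 2 4; 2 -3 4]) = -112
  − (-4) · M_12   where M_12 = det([-6 1 -2; 5 2 4; -6 -3 4]) = -158
  + (4) · M_13   where M_13 = det([-6 -6 -2; 5 -4 4; -6 2 4]) = 436
  − (1) · M_14   where M_14 = det([-6 -6 1; 5 -4 2; -6 2 -3]) = -80
det = (+1)·(3)·(-112) + (-1)·(-4)·(-158) + (+1)·(4)·(436) + (-1)·(1)·(-80) = 856

856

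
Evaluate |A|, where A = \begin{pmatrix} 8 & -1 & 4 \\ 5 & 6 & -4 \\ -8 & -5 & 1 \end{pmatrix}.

Expand along column 1:
  + 8 · |6 -4; -5 1| = 8·(6 − 20) = -112
  − 5 · |-1 4; -5 1| = −5·(-1 − (-20)) = -95
  + (-8) · |-1 4; 6 -4| = (-8)·(4 − 24) = 160
Sum: (-112) + (-95) + (160) = -47

-47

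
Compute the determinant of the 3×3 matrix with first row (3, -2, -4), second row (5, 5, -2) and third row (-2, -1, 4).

The determinant is 66.

Expand along column 1:
  + 3 · |5 -2; -1 4| = 3·(20 − 2) = 54
  − 5 · |-2 -4; -1 4| = −5·(-8 − 4) = 60
  + (-2) · |-2 -4; 5 -2| = (-2)·(4 − (-20)) = -48
Sum: (54) + (60) + (-48) = 66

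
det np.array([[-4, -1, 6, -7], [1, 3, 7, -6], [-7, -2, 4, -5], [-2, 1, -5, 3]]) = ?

The determinant is -234.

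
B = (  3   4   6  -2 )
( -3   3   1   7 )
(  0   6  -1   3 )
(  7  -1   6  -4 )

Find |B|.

Expand along row 3 (it has 1 zero):
  − (6) · M_32   where M_32 = det([3 6 -2; -3 1 7; 7 6 -4]) = 134
  + (-1) · M_33   where M_33 = det([3 4 -2; -3 3 7; 7 -1 -4]) = 169
  − (3) · M_34   where M_34 = det([3 4 6; -3 3 1; 7 -1 6]) = 49
det = (-1)·(6)·(134) + (+1)·(-1)·(169) + (-1)·(3)·(49) = -1120

|B| = -1120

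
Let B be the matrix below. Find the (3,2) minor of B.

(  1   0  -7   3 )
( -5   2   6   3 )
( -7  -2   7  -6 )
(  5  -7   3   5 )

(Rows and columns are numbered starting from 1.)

Delete row 3 and column 2; the remaining 3×3 submatrix is [1 -7 3; -5 6 3; 5 3 5].
Its determinant is -394.

-394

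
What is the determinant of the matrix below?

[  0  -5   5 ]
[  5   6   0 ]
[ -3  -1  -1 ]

The determinant is 40.

Expand along column 1:
  − 5 · |-5 5; -1 -1| = −5·(5 − (-5)) = -50
  + (-3) · |-5 5; 6 0| = (-3)·(0 − 30) = 90
Sum: (-50) + (90) = 40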